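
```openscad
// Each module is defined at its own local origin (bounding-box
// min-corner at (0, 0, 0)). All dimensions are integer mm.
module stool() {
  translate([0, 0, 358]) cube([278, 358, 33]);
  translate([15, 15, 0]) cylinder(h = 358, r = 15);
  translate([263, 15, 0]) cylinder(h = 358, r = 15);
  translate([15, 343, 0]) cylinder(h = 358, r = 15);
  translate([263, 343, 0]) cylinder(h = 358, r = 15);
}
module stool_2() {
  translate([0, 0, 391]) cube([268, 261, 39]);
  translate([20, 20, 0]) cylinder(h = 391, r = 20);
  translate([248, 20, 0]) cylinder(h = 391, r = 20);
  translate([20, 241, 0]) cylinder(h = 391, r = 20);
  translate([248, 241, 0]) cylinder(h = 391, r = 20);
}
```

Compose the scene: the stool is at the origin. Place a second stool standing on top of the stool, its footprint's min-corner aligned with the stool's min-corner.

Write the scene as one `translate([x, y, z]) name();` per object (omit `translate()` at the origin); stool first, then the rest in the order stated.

stool();
translate([0, 0, 391]) stool_2();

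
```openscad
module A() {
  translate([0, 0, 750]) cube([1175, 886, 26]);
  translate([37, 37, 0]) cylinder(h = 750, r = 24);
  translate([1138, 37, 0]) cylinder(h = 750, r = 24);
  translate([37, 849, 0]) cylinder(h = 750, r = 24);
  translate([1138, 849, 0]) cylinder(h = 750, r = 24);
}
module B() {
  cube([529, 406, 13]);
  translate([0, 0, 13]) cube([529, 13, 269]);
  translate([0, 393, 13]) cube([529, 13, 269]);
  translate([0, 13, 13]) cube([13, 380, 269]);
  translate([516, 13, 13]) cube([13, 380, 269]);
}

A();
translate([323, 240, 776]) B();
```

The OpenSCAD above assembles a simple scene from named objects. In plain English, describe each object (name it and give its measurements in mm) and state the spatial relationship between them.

A is a table with a 1175×886 mm rectangular top, 26 mm thick, top surface at z = 776 mm, supported by four round legs of 48 mm diameter, each leg's bounding box inset 13 mm from the nearest pair of top edges, running from the floor.

B is an open-topped rectangular box: outside dimensions 529×406×282 mm, with a uniform wall and base thickness of 13 mm. The base is a full 529×406 slab on the floor; four walls sit on top of the base. The front and back walls (the −y and +y sides) span the full width; the two side walls fit between them.

The open box is on top of the table, centred.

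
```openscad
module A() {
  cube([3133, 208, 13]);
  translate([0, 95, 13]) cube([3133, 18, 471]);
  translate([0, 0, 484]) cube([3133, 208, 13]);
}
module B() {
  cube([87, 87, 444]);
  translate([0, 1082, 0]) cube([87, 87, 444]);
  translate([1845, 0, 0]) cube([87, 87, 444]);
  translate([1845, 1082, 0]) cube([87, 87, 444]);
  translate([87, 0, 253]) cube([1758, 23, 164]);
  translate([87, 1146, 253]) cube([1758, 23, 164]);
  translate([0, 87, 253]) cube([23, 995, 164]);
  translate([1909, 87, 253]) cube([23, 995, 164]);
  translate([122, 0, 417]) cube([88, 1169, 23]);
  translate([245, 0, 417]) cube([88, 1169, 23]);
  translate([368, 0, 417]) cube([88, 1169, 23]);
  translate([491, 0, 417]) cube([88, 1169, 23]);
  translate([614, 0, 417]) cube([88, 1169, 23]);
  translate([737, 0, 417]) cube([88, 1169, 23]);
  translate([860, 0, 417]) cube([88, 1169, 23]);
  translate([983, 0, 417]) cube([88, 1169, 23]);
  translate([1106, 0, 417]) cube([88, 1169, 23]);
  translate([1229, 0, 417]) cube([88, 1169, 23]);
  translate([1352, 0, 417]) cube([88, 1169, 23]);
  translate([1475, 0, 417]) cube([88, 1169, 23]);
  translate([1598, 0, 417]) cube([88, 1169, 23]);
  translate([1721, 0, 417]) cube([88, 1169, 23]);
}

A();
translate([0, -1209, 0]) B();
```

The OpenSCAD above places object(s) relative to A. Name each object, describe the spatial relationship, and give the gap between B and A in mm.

A is an I-beam. B is a bed frame. The bed frame is on the floor beside the I-beam on its −y side. The gap between the bed frame and the I-beam is 40 mm.

The bed frame's nearest face is 40 mm from the I-beam's −y face.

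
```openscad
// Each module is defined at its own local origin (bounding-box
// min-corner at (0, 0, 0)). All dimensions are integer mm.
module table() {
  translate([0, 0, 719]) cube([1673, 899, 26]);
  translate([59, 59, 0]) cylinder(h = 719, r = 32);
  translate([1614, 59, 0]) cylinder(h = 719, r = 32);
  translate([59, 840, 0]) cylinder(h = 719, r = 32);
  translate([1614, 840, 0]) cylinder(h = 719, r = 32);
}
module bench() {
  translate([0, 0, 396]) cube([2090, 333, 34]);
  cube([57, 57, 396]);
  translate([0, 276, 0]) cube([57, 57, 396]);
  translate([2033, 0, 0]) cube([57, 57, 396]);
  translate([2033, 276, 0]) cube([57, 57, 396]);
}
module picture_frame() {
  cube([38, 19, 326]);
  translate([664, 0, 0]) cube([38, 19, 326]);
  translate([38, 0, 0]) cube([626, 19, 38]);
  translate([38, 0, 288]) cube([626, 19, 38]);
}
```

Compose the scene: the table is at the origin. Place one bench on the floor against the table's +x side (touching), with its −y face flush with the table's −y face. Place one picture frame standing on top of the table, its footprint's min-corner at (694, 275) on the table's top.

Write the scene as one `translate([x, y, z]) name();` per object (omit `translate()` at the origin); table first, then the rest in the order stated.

table();
translate([1673, 0, 0]) bench();
translate([694, 275, 745]) picture_frame();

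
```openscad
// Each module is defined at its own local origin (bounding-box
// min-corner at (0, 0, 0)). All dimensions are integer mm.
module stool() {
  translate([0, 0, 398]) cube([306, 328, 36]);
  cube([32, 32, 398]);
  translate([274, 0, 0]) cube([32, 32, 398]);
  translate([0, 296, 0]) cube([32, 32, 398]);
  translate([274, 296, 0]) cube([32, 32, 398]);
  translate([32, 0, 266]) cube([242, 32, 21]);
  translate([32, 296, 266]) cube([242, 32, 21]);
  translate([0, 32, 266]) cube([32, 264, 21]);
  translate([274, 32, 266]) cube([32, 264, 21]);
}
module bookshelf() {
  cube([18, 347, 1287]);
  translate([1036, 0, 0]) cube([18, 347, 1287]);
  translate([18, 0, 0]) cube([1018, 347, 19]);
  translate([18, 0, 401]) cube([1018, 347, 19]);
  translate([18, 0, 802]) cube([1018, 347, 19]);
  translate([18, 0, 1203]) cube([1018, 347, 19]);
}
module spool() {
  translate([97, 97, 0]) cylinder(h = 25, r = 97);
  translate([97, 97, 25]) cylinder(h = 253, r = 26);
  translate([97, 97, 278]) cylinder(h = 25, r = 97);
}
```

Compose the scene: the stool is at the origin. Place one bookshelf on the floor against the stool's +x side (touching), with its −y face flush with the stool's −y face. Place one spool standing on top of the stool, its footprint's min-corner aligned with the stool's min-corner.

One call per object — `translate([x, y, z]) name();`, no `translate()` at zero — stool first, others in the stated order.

stool();
translate([306, 0, 0]) bookshelf();
translate([0, 0, 434]) spool();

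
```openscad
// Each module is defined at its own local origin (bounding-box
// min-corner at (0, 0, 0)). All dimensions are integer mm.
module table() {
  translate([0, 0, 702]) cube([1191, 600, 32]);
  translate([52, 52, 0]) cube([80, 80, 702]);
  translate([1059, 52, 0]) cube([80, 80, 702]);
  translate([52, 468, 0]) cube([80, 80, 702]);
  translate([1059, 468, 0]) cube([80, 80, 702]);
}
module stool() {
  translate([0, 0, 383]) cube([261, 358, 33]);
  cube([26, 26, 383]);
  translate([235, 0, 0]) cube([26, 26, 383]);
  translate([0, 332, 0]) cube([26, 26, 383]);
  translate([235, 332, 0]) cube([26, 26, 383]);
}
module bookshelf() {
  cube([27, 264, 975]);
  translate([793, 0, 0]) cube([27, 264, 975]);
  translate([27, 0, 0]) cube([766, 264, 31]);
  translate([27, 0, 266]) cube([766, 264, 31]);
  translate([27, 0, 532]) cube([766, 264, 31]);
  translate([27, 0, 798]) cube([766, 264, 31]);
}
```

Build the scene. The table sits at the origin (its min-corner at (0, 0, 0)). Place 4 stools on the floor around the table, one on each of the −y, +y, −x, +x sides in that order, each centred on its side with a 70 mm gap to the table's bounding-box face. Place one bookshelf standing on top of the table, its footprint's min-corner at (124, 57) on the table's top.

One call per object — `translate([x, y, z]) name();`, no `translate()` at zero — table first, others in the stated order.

table();
translate([465, -428, 0]) stool();
translate([465, 670, 0]) stool();
translate([-331, 121, 0]) stool();
translate([1261, 121, 0]) stool();
translate([124, 57, 734]) bookshelf();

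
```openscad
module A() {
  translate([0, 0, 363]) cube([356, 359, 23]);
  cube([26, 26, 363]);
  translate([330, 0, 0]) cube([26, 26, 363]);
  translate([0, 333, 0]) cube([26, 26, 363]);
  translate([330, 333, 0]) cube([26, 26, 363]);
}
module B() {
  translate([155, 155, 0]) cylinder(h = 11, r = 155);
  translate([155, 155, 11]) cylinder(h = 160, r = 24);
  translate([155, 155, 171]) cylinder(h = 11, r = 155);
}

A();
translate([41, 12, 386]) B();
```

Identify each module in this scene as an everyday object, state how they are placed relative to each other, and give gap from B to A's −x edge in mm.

A is a stool. B is a spool. The spool is on top of the stool. The gap from the spool to the stool's −x edge is 41 mm.

The spool's min-x is at 41; the stool's min-x is 0; gap = 41 mm.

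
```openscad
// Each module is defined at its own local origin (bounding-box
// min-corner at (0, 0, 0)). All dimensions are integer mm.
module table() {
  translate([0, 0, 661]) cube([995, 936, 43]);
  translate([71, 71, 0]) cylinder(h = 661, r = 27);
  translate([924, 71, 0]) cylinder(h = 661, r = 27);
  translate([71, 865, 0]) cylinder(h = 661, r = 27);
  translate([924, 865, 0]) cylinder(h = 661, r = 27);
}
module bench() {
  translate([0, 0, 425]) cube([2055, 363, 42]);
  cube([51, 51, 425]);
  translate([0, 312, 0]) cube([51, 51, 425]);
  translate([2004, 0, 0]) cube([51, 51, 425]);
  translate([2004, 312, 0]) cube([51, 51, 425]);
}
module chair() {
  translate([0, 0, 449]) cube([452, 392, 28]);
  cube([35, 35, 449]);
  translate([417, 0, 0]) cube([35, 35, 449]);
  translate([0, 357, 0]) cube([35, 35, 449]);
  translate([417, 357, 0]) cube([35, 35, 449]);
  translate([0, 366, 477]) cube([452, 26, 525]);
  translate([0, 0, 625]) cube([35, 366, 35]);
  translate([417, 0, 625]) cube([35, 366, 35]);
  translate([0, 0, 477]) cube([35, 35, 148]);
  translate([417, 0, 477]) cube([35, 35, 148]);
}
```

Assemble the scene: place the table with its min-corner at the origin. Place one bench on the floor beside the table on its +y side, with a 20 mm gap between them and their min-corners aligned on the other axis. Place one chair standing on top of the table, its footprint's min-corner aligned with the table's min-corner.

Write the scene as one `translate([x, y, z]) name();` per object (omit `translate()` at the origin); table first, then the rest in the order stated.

table();
translate([0, 956, 0]) bench();
translate([0, 0, 704]) chair();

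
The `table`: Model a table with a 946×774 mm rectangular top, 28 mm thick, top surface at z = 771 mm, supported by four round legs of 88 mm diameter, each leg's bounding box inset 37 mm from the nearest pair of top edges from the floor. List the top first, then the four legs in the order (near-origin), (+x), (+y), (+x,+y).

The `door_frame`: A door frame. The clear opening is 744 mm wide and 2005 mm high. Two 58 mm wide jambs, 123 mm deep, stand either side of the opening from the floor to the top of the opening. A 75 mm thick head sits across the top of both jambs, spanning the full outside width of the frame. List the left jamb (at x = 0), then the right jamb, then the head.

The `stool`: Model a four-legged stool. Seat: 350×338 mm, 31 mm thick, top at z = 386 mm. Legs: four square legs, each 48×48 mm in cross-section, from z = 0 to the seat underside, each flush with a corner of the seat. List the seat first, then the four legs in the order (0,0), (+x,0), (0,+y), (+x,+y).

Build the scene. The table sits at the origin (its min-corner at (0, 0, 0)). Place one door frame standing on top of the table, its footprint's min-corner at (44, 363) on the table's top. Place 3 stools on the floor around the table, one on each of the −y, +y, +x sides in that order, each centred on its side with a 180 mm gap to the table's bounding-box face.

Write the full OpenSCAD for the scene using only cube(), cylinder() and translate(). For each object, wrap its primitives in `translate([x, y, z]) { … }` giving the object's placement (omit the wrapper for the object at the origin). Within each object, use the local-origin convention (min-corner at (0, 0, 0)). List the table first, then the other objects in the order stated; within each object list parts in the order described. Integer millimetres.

translate([0, 0, 743]) cube([946, 774, 28]);
translate([81, 81, 0]) cylinder(h = 743, r = 44);
translate([865, 81, 0]) cylinder(h = 743, r = 44);
translate([81, 693, 0]) cylinder(h = 743, r = 44);
translate([865, 693, 0]) cylinder(h = 743, r = 44);
translate([44, 363, 771]) {
  cube([58, 123, 2005]);
  translate([802, 0, 0]) cube([58, 123, 2005]);
  translate([0, 0, 2005]) cube([860, 123, 75]);
}
translate([298, -518, 0]) {
  translate([0, 0, 355]) cube([350, 338, 31]);
  cube([48, 48, 355]);
  translate([302, 0, 0]) cube([48, 48, 355]);
  translate([0, 290, 0]) cube([48, 48, 355]);
  translate([302, 290, 0]) cube([48, 48, 355]);
}
translate([298, 954, 0]) {
  translate([0, 0, 355]) cube([350, 338, 31]);
  cube([48, 48, 355]);
  translate([302, 0, 0]) cube([48, 48, 355]);
  translate([0, 290, 0]) cube([48, 48, 355]);
  translate([302, 290, 0]) cube([48, 48, 355]);
}
translate([1126, 218, 0]) {
  translate([0, 0, 355]) cube([350, 338, 31]);
  cube([48, 48, 355]);
  translate([302, 0, 0]) cube([48, 48, 355]);
  translate([0, 290, 0]) cube([48, 48, 355]);
  translate([302, 290, 0]) cube([48, 48, 355]);
}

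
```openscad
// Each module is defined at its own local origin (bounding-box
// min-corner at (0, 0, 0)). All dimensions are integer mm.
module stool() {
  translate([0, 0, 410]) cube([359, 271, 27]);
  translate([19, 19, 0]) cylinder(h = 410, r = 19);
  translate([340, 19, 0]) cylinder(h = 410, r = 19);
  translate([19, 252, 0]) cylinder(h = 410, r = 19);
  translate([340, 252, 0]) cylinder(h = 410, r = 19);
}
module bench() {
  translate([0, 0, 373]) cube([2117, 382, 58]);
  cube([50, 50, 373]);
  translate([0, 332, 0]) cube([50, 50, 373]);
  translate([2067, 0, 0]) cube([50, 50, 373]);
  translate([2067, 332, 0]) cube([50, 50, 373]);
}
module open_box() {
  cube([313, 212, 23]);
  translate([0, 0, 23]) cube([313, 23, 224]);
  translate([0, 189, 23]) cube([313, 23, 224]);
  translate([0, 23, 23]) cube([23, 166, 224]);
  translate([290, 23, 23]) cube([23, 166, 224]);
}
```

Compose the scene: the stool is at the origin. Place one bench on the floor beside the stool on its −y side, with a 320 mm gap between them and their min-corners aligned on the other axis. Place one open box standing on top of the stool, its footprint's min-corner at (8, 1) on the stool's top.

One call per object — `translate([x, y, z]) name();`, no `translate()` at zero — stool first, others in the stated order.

stool();
translate([0, -702, 0]) bench();
translate([8, 1, 437]) open_box();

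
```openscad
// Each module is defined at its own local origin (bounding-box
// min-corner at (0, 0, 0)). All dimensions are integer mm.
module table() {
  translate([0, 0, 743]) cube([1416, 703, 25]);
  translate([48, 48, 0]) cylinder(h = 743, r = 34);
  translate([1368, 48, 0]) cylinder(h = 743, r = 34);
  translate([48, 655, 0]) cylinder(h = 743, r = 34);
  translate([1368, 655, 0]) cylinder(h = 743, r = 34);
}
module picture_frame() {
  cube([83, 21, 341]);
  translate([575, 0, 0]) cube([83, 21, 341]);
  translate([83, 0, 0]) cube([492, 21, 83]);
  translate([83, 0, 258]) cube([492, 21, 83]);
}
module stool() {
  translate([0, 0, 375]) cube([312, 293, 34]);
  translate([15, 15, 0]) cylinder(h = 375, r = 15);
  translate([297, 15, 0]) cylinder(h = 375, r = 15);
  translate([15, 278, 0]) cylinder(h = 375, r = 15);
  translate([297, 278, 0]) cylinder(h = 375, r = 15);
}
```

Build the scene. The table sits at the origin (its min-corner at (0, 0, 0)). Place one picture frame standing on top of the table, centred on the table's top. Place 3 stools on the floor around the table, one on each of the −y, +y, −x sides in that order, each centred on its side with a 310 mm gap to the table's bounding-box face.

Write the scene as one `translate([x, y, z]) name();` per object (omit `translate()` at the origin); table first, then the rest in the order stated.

table();
translate([379, 341, 768]) picture_frame();
translate([552, -603, 0]) stool();
translate([552, 1013, 0]) stool();
translate([-622, 205, 0]) stool();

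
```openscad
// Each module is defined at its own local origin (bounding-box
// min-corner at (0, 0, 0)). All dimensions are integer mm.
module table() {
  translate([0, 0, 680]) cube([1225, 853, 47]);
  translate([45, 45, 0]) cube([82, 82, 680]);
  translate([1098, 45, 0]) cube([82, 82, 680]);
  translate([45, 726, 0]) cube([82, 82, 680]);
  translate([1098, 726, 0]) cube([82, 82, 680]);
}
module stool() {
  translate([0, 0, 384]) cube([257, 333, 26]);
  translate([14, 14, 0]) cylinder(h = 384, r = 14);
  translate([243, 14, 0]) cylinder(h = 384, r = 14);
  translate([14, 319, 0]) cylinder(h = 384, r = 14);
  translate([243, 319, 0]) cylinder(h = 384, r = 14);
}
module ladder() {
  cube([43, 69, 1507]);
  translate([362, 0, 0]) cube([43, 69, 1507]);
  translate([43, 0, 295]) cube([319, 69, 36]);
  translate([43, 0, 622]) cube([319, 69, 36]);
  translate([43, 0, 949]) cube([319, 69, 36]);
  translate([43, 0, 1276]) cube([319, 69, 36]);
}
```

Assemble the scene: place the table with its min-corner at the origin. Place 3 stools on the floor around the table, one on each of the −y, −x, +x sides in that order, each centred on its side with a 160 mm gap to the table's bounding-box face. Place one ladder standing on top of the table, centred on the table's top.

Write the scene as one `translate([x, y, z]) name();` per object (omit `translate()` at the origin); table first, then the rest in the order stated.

table();
translate([484, -493, 0]) stool();
translate([-417, 260, 0]) stool();
translate([1385, 260, 0]) stool();
translate([410, 392, 727]) ladder();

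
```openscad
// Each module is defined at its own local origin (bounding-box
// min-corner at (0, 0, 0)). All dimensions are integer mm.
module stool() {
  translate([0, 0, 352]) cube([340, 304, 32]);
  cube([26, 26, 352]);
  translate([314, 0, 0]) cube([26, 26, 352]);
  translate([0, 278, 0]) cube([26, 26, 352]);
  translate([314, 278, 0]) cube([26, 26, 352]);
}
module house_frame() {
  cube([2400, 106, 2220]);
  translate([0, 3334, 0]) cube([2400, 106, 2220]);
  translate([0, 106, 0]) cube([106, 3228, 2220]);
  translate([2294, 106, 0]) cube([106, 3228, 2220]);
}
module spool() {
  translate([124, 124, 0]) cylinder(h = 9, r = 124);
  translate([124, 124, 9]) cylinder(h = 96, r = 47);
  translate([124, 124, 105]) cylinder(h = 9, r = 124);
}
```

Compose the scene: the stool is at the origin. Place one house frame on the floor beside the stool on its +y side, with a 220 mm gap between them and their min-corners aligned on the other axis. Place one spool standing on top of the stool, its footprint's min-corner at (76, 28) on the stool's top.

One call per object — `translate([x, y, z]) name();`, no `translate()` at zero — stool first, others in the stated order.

stool();
translate([0, 524, 0]) house_frame();
translate([76, 28, 384]) spool();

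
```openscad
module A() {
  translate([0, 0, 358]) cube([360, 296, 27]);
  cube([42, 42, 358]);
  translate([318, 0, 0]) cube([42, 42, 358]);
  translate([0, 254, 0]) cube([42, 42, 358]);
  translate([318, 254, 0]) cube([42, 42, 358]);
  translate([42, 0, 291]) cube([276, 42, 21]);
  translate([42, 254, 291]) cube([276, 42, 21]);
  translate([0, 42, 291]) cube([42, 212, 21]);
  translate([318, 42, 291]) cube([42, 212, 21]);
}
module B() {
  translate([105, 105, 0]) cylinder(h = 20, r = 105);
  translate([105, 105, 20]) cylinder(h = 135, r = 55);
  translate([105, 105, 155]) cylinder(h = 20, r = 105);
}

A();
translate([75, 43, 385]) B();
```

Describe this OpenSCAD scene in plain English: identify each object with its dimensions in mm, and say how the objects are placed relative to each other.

A is a four-legged stool. The seat is a 360×296×27 mm slab whose top surface is at z = 385 mm; four square legs, each 42×42 mm in cross-section, run from the floor (z = 0) to the underside of the seat, each flush with a corner of the seat. Four stretchers, 42 mm wide and 21 mm tall, connect adjacent legs with their undersides at z = 291 mm, each running between the inner faces of the legs it joins and aligned with the legs' outer faces on the other axis.

B is a spool: two coaxial disc flanges of radius 105 mm and thickness 20 mm, joined by a core cylinder of radius 55 mm and height 135 mm. The lower flange rests on z = 0 and the three cylinders share a vertical axis.

The spool is on top of the stool, centred.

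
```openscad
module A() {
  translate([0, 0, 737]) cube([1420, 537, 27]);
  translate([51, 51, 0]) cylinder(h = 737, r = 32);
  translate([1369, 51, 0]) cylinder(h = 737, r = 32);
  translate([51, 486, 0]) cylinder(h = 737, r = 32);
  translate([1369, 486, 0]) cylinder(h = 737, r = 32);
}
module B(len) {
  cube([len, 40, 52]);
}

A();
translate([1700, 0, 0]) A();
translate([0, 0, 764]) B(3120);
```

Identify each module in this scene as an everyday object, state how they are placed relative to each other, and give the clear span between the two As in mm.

A is a table. B is a beam. A beam spans the tops of two tables. The clear span between the two tables is 280 mm.

Second table starts at x = 1700; first ends at x = 1420; clear span = 1700 − 1420 = 280 mm.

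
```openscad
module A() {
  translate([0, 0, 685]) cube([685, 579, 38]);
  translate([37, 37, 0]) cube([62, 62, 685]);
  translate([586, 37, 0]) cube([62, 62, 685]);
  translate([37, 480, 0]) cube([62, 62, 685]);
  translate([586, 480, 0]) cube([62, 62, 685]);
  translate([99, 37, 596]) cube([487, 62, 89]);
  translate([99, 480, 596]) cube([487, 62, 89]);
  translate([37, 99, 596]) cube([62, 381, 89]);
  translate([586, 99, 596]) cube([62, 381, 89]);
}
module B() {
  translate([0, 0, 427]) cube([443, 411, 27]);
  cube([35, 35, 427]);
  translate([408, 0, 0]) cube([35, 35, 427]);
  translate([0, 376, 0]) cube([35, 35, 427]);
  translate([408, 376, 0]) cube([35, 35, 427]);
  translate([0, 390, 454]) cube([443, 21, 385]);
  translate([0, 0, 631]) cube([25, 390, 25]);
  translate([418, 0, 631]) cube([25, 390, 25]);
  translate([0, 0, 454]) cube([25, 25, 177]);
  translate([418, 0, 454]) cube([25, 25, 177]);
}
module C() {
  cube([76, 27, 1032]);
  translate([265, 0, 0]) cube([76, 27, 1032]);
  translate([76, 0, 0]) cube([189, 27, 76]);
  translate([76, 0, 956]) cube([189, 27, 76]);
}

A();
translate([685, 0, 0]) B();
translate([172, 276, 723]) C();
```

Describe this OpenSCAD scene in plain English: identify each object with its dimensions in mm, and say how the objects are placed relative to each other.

A is a rectangular dining table. The top is 685×579×38 mm with its upper surface at z = 723 mm. It stands on four 62×62 mm square legs, each inset 37 mm from the nearest pair of top edges, running from the floor to the underside of the top. Four apron rails, 62 mm thick and 89 mm tall, run between adjacent legs with their top edges flush with the underside of the top and their outer faces flush with the legs' outer faces.

B is a chair: 443×411 mm seat, 27 mm thick, top at z = 454 mm, on four 35 mm square corner legs flush with the seat edges. A 21 mm thick backrest slab spans the full seat width, extending 385 mm above the seat top, its back face flush with the seat's +y edge. Two armrests of 25×25 mm section run along each side from the seat's front edge to the front of the backrest, top faces 202 mm above the seat top and outer faces flush with the seat's x-edges; a 25×25 mm post under the front of each armrest stands on the seat at the front corner.

C is a picture frame with a 189×880 mm rectangular opening (x by z) and a uniform 76 mm border on every side. Frame depth is 27 mm along y. It is built from two vertical stiles running the full outside height and two horizontal rails spanning the gap between the stiles.

The chair is against the table's +x side, with their −y faces flush. The picture frame is on top of the table, centred.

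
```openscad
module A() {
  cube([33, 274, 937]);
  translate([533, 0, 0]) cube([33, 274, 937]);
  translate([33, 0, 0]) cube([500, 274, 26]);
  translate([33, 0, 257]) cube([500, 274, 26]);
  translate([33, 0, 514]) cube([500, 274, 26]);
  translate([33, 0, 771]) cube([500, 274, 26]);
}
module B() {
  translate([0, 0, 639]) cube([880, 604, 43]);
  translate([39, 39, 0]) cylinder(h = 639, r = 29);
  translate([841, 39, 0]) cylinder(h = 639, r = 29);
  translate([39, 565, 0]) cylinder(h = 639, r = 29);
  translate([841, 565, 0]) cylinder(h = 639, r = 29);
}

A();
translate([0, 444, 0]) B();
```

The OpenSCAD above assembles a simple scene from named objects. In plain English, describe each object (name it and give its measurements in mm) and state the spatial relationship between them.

A is a bookshelf 566 mm wide overall, 274 mm deep and 937 mm tall. The two sides are 33 mm thick vertical panels. 4 horizontal shelves of 26 mm thickness span between the inner faces of the sides; the lowest shelf sits on the floor and shelves are stacked with a clear vertical gap of 231 mm between each pair.

B is a table: top 880 mm (x) × 604 mm (y), 43 mm thick, upper face at z = 682 mm, on four round legs of 58 mm diameter, each leg's bounding box inset 10 mm from the nearest pair of top edges, running from z = 0 to the bottom of the top.

The table is on the floor beside the bookshelf on its +y side.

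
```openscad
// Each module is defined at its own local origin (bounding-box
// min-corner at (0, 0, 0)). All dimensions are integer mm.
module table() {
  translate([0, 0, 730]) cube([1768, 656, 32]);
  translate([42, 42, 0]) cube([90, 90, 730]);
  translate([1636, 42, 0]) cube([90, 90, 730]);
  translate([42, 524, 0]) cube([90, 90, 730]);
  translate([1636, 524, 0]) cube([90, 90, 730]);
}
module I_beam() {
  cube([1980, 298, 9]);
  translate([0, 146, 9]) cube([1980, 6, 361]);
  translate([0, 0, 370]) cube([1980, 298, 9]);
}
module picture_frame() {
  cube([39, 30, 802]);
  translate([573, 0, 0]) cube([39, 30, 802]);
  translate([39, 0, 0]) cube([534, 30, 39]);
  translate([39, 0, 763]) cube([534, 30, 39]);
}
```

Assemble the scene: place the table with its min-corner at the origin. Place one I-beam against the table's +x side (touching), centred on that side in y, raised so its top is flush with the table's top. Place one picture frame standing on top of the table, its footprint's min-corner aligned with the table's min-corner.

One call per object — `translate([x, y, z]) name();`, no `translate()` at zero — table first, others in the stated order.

table();
translate([1768, 179, 383]) I_beam();
translate([0, 0, 762]) picture_frame();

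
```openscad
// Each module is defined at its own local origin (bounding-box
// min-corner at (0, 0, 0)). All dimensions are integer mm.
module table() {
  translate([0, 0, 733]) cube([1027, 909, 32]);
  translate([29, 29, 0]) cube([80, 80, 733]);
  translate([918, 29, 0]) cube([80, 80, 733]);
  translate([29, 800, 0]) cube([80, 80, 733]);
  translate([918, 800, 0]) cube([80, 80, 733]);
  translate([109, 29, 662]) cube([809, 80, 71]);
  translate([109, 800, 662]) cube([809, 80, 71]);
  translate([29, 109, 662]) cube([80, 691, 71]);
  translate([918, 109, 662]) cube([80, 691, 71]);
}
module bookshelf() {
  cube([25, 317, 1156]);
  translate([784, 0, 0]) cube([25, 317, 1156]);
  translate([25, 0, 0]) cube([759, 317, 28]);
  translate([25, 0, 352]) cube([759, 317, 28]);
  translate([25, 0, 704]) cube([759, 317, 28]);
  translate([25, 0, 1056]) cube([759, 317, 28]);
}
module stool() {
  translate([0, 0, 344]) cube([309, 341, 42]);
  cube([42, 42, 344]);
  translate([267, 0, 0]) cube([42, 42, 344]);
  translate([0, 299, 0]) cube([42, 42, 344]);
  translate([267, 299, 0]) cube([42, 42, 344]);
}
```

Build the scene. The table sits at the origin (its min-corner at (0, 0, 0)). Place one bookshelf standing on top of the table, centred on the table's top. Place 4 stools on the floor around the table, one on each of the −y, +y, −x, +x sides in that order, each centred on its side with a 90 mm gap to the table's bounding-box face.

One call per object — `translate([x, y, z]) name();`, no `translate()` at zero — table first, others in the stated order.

table();
translate([109, 296, 765]) bookshelf();
translate([359, -431, 0]) stool();
translate([359, 999, 0]) stool();
translate([-399, 284, 0]) stool();
translate([1117, 284, 0]) stool();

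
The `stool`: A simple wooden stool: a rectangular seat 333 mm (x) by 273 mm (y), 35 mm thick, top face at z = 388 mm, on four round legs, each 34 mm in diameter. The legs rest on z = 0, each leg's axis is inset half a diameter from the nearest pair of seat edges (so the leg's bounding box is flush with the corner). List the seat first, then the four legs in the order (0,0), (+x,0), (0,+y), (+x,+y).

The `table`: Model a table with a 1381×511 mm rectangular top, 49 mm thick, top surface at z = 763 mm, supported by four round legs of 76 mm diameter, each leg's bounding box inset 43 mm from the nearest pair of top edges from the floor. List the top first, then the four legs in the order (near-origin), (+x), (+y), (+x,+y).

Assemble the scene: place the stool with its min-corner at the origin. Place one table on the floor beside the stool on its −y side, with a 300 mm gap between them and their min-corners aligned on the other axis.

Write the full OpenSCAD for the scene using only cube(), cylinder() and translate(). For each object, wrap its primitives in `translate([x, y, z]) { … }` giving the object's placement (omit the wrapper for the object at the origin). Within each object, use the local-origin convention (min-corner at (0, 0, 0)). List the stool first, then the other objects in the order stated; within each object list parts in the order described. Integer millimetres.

translate([0, 0, 353]) cube([333, 273, 35]);
translate([17, 17, 0]) cylinder(h = 353, r = 17);
translate([316, 17, 0]) cylinder(h = 353, r = 17);
translate([17, 256, 0]) cylinder(h = 353, r = 17);
translate([316, 256, 0]) cylinder(h = 353, r = 17);
translate([0, -811, 0]) {
  translate([0, 0, 714]) cube([1381, 511, 49]);
  translate([81, 81, 0]) cylinder(h = 714, r = 38);
  translate([1300, 81, 0]) cylinder(h = 714, r = 38);
  translate([81, 430, 0]) cylinder(h = 714, r = 38);
  translate([1300, 430, 0]) cylinder(h = 714, r = 38);
}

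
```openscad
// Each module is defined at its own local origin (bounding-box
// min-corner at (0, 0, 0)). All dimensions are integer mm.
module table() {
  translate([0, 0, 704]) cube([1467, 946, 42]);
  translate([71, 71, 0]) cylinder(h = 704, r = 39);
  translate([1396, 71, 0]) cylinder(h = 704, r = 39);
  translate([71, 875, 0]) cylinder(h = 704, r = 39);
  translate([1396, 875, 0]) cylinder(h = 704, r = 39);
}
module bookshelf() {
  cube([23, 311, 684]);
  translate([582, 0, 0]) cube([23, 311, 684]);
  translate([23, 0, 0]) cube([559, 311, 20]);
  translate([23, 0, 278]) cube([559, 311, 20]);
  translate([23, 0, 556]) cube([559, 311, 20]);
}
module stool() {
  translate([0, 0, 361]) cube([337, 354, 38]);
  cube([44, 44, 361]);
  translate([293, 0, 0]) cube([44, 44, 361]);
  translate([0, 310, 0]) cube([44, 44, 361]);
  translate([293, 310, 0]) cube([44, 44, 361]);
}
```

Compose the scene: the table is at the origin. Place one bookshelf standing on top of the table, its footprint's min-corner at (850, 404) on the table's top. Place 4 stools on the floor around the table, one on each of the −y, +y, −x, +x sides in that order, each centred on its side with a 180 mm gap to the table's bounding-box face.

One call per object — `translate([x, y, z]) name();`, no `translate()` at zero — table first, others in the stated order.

table();
translate([850, 404, 746]) bookshelf();
translate([565, -534, 0]) stool();
translate([565, 1126, 0]) stool();
translate([-517, 296, 0]) stool();
translate([1647, 296, 0]) stool();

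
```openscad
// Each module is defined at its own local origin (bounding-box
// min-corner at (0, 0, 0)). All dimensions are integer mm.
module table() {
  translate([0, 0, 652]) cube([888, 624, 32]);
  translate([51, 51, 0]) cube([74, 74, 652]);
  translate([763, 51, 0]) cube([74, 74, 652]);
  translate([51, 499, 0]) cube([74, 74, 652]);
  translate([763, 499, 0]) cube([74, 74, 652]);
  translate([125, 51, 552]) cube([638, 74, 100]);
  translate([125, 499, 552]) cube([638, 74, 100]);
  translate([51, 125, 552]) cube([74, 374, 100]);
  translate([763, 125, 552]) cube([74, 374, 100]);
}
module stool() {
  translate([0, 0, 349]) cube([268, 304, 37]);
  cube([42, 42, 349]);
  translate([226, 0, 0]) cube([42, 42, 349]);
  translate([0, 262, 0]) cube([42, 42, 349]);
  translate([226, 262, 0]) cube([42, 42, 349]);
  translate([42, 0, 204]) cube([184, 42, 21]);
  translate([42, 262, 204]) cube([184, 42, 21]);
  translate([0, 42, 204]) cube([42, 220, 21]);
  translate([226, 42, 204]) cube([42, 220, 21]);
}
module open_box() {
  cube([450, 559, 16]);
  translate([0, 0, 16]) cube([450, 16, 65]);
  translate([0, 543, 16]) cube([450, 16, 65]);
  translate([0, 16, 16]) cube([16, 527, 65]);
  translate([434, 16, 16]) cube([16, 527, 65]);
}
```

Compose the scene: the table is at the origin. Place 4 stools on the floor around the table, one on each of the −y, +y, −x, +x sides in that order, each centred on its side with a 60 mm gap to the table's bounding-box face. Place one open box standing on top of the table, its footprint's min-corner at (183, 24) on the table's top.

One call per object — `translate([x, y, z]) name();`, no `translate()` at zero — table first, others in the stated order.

table();
translate([310, -364, 0]) stool();
translate([310, 684, 0]) stool();
translate([-328, 160, 0]) stool();
translate([948, 160, 0]) stool();
translate([183, 24, 684]) open_box();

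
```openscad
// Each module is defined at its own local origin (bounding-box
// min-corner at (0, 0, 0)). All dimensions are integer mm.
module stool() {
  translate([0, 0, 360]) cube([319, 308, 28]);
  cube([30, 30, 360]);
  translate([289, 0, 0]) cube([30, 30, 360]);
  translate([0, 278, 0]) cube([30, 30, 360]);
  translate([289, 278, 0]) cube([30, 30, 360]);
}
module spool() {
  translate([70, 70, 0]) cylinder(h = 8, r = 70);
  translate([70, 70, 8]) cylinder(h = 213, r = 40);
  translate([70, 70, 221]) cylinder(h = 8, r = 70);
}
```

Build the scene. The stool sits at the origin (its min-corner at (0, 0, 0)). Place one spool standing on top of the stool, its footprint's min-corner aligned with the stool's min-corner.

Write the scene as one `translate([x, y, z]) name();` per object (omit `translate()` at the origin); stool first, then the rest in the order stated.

stool();
translate([0, 0, 388]) spool();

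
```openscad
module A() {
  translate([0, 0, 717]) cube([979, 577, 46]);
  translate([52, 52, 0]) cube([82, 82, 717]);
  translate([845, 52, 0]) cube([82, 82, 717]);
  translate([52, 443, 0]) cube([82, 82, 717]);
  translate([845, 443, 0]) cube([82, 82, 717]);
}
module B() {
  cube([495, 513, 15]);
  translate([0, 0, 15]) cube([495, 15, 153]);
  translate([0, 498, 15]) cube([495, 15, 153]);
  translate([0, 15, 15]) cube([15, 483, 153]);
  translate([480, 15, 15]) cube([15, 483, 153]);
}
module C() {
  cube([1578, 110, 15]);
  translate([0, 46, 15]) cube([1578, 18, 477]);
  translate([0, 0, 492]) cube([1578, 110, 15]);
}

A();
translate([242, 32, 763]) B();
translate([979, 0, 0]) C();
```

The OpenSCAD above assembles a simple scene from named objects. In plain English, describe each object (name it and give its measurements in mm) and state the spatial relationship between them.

A is a rectangular dining table. The top is 979×577×46 mm with its upper surface at z = 763 mm. It stands on four 82×82 mm square legs, each inset 52 mm from the nearest pair of top edges, running from the floor to the underside of the top.

B is an open-topped rectangular box: outside dimensions 495×513×168 mm, with a uniform wall and base thickness of 15 mm. The base is a full 495×513 slab on the floor; four walls sit on top of the base. The front and back walls (the −y and +y sides) span the full width; the two side walls fit between them.

C is an I-beam lying along x, 1578 mm long. Overall section height 507 mm. Two flanges 110 mm wide (y) and 15 mm thick, one on the floor and one at the top; a web 18 mm thick runs between them, centred on the flange width.

The open box is on top of the table, centred. The I-beam is against the table's +x side, with their −y faces flush.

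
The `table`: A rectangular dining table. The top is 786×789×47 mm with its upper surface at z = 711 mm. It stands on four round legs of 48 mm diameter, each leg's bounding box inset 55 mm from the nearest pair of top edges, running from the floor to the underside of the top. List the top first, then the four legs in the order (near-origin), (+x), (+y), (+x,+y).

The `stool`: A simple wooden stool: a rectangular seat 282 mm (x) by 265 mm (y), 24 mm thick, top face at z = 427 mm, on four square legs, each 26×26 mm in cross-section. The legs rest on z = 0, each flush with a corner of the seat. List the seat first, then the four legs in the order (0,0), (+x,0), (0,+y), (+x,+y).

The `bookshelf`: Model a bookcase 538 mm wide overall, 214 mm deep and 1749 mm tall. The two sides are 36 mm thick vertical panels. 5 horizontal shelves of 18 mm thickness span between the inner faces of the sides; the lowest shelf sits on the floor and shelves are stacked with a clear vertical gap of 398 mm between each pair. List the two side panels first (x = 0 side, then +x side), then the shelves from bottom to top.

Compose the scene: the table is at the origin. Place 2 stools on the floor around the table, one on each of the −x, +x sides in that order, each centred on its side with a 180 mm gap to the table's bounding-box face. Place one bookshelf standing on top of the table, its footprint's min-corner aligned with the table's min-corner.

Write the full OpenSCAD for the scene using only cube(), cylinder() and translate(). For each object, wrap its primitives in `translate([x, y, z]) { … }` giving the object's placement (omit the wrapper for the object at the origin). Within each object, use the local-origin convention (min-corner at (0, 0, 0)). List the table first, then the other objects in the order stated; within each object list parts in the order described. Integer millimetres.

translate([0, 0, 664]) cube([786, 789, 47]);
translate([79, 79, 0]) cylinder(h = 664, r = 24);
translate([707, 79, 0]) cylinder(h = 664, r = 24);
translate([79, 710, 0]) cylinder(h = 664, r = 24);
translate([707, 710, 0]) cylinder(h = 664, r = 24);
translate([-462, 262, 0]) {
  translate([0, 0, 403]) cube([282, 265, 24]);
  cube([26, 26, 403]);
  translate([256, 0, 0]) cube([26, 26, 403]);
  translate([0, 239, 0]) cube([26, 26, 403]);
  translate([256, 239, 0]) cube([26, 26, 403]);
}
translate([966, 262, 0]) {
  translate([0, 0, 403]) cube([282, 265, 24]);
  cube([26, 26, 403]);
  translate([256, 0, 0]) cube([26, 26, 403]);
  translate([0, 239, 0]) cube([26, 26, 403]);
  translate([256, 239, 0]) cube([26, 26, 403]);
}
translate([0, 0, 711]) {
  cube([36, 214, 1749]);
  translate([502, 0, 0]) cube([36, 214, 1749]);
  translate([36, 0, 0]) cube([466, 214, 18]);
  translate([36, 0, 416]) cube([466, 214, 18]);
  translate([36, 0, 832]) cube([466, 214, 18]);
  translate([36, 0, 1248]) cube([466, 214, 18]);
  translate([36, 0, 1664]) cube([466, 214, 18]);
}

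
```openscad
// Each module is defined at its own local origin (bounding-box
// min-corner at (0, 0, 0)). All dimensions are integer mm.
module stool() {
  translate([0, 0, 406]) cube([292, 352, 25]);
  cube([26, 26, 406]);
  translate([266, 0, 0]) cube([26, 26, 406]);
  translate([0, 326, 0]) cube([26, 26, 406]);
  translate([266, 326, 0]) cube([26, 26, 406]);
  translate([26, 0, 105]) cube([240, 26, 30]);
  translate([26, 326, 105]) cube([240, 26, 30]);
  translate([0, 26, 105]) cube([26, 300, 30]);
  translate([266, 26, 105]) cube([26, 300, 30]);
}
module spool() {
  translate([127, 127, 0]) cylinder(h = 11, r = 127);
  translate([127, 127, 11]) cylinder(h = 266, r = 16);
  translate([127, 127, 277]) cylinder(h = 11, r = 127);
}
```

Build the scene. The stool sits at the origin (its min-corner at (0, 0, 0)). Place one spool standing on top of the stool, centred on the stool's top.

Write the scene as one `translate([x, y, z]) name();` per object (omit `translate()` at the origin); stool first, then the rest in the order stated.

stool();
translate([19, 49, 431]) spool();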